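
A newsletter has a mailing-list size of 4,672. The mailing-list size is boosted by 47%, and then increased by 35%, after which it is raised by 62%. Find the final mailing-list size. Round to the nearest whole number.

15,020

Apply the 47% increase: 4,672 × 1.47 = 6867.84.
Apply the 35% increase: 6867.84 × 1.35 = 9271.584.
After the 62% increase: 9271.584 × 1.62 = 15019.96608 ≈ 15,020.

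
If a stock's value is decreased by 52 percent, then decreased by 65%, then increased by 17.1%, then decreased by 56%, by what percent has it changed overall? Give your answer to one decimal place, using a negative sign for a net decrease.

The combined multiplier is 0.48 × 0.35 × 1.171 × 0.44 = 0.08656032.
That corresponds to a decrease of 91.3%.

-91.3%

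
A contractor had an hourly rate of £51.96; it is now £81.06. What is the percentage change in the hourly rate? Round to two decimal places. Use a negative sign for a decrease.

56.00%

Change: £81.06 − £51.96 = £29.10.
Relative to the original: £29.10 ÷ £51.96 ≈ 56.00%.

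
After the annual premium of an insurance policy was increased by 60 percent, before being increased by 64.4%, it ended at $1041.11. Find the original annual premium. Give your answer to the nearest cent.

$395.80

Undoing the 64.4% increase: $1041.11 ÷ 1.644 ≈ $633.278589.
Undoing the 60% increase: $633.278589 ÷ 1.6 ≈ $395.80.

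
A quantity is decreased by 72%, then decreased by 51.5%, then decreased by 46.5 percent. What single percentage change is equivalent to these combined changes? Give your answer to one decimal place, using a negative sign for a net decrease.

-92.7%

The combined multiplier is 0.28 × 0.485 × 0.535 = 0.072653.
That corresponds to a decrease of 92.7%.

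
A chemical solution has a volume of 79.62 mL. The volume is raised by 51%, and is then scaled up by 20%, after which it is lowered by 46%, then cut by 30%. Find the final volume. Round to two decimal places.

54.53 mL

Each change multiplies by a factor: 1.51 × 1.2 × 0.54 × 0.7 = 0.684936.
79.62 × 0.684936 = 54.53460432 ≈ 54.53.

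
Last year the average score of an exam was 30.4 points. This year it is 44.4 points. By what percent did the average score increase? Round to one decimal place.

46.1%

Change: 44.4 − 30.4 = 14.0.
Relative to the original: 14.0 ÷ 30.4 ≈ 46.1%.
So the average score increased by 46.1%.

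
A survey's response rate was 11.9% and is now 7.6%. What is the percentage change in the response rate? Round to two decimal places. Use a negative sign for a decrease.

-36.13%

The change is 7.6 − 11.9 = -4.3 percentage points.
Relative to the original 11.9%, that is -4.3 ÷ 11.9 ≈ -36.13%.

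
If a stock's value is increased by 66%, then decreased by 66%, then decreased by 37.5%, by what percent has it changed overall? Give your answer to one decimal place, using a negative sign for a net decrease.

-64.7%

A 66% increase multiplies by 1.66.
Then a 66% decrease: 1.66 × 0.34 = 0.5644.
Then a 37.5% decrease: 0.5644 × 0.625 = 0.35275.
Overall factor 0.35275, i.e. -64.7%.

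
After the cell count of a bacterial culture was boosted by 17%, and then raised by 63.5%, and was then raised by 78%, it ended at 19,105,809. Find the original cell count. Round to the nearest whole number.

The overall multiplier applied was 1.17 × 1.635 × 1.78 = 3.405051.
So the original cell count was 19,105,809 ÷ 3.405051 ≈ 5,611,020.

5,611,020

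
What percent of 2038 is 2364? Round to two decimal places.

116.00%

2364 ÷ 2038 ≈ 116.00%.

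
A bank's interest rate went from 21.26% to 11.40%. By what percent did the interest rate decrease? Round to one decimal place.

46.4%

The change is 11.40 − 21.26 = -9.86 percentage points.
Relative to the original 21.26%, that is -9.86 ÷ 21.26 ≈ -46.4%.
So the interest rate fell by 46.4%.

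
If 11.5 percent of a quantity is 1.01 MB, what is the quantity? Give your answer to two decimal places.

8.78 MB

1.01 MB ÷ 0.115 ≈ 8.78 MB.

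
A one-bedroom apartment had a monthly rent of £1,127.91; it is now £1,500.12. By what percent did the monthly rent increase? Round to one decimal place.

Change: £1,500.12 − £1,127.91 = £372.21.
Relative to the original: £372.21 ÷ £1,127.91 ≈ 33.0%.
So the monthly rent increased by 33.0%.

33.0%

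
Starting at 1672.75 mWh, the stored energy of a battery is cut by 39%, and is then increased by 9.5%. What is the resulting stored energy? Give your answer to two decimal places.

Apply the 39% decrease: 1672.75 × 0.61 = 1020.3775.
Apply the 9.5% increase: 1020.3775 × 1.095 = 1117.3133625 ≈ 1117.31.

1117.31 mWh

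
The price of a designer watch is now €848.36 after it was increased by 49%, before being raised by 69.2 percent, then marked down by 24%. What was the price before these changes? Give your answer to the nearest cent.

€442.77

Undoing the 24% decrease: €848.36 ÷ 0.76 ≈ €1116.263158.
Undoing the 69.2% increase: €1116.263158 ÷ 1.692 ≈ €659.729999.
Undoing the 49% increase: €659.729999 ÷ 1.49 ≈ €442.77.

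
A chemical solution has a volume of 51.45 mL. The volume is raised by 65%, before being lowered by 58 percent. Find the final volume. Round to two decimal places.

35.65 mL

Apply the 65% increase: 51.45 × 1.65 = 84.8925.
Apply the 58% decrease: 84.8925 × 0.42 = 35.65485 ≈ 35.65.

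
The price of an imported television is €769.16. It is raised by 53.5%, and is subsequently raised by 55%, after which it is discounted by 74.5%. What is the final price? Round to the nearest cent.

€466.66

Each change multiplies by a factor: 1.535 × 1.55 × 0.255 = 0.60670875.
€769.16 × 0.60670875 = €466.65610215 ≈ €466.66.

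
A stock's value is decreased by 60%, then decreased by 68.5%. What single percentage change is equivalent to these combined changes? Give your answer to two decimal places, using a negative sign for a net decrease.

A 60% decrease multiplies by 0.4.
Then a 68.5% decrease: 0.4 × 0.315 = 0.126.
Overall factor 0.126, i.e. -87.40%.

-87.40%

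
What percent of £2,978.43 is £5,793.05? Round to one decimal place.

194.5%

£5,793.05 ÷ £2,978.43 ≈ 194.5%.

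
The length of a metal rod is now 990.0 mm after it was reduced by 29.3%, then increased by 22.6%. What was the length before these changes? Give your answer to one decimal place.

The overall multiplier applied was 0.707 × 1.226 = 0.866782.
So the original length was 990.0 ÷ 0.866782 ≈ 1,142.2 mm.

1,142.2 mm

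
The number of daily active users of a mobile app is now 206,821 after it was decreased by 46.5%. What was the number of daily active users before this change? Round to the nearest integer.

The overall multiplier applied was 0.535.
So the original number of daily active users was 206,821 ÷ 0.535 ≈ 386,581.

386,581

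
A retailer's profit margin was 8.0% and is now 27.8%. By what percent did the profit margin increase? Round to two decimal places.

The change is 27.8 − 8.0 = 19.8 percentage points.
Relative to the original 8.0%, that is 19.8 ÷ 8.0 = 247.50%.
So the profit margin rose by 247.50%.

247.50%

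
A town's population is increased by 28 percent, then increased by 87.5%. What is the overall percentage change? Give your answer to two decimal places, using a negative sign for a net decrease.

The combined multiplier is 1.28 × 1.875 = 2.4.
That corresponds to an increase of 140.00%.

140.00%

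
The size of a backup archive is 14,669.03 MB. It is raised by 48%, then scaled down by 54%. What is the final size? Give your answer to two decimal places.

9,986.68 MB

Apply the 48% increase: 14,669.03 × 1.48 = 21710.1644.
Apply the 54% decrease: 21710.1644 × 0.46 = 9986.675624 ≈ 9,986.68.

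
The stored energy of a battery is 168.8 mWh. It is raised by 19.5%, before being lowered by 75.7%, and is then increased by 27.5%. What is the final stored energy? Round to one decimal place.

Apply the 19.5% increase: 168.8 × 1.195 = 201.716.
After the 75.7% decrease: 201.716 × 0.243 = 49.016988.
27.5% increase: 49.016988 × 1.275 = 62.4966597 ≈ 62.5.

62.5 mWh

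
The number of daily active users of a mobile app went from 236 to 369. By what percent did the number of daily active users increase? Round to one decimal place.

56.4%

Change: 369 − 236 = 133.
Relative to the original: 133 ÷ 236 ≈ 56.4%.
So the number of daily active users increased by 56.4%.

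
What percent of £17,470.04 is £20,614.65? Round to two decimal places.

£20,614.65 ÷ £17,470.04 ≈ 118.00%.

118.00%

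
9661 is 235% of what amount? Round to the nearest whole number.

4111

9661 ÷ 2.35 ≈ 4111.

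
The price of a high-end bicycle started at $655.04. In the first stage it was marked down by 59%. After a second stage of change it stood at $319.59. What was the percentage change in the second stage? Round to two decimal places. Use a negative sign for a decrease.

19.00%

After the first stage: $655.04 × 0.41 = $268.5664.
Second-stage multiplier: $319.59 ÷ $268.5664 ≈ 1.189985.
That is a change of 19.00%.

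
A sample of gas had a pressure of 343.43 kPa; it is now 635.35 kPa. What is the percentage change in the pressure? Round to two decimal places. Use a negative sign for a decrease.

85.00%

Change: 635.35 − 343.43 = 291.92.
Relative to the original: 291.92 ÷ 343.43 ≈ 85.00%.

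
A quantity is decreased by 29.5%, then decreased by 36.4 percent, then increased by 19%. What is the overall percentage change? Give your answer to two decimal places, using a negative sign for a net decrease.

-46.64%

The combined multiplier is 0.705 × 0.636 × 1.19 = 0.5335722.
That corresponds to a decrease of 46.64%.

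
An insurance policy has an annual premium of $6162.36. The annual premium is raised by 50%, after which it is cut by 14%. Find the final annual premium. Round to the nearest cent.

$7949.44

After the 50% increase: $6162.36 × 1.5 = $9243.54.
After the 14% decrease: $9243.54 × 0.86 = $7949.4444 ≈ $7949.44.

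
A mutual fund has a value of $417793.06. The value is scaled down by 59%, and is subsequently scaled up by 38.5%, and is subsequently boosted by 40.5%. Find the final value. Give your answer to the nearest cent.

$333327.52

Each change multiplies by a factor: 0.41 × 1.385 × 1.405 = 0.79782925.
$417793.06 × 0.79782925 = $333327.523715005 ≈ $333327.52.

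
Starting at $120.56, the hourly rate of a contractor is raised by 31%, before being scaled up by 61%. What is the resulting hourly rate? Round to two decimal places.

Each change multiplies by a factor: 1.31 × 1.61 = 2.1091.
$120.56 × 2.1091 = $254.273096 ≈ $254.27.

$254.27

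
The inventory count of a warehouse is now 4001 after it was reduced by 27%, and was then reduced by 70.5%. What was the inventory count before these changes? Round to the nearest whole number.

Undoing the 70.5% decrease: 4001 ÷ 0.295 ≈ 13562.711864.
Undoing the 27% decrease: 13562.711864 ÷ 0.73 ≈ 18579.

18579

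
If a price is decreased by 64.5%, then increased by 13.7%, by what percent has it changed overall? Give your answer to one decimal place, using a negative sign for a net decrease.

-59.6%

A 64.5% decrease multiplies by 0.355.
Then a 13.7% increase: 0.355 × 1.137 = 0.403635.
Overall factor 0.403635, i.e. -59.6%.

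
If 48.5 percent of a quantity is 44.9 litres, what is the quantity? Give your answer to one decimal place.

44.9 litres ÷ 0.485 ≈ 92.6 litres.

92.6 litres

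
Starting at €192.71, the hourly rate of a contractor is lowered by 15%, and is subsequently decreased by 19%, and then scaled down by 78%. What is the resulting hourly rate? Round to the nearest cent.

€29.19

15% decrease: €192.71 × 0.85 = €163.8035.
After the 19% decrease: €163.8035 × 0.81 = €132.680835.
78% decrease: €132.680835 × 0.22 = €29.1897837 ≈ €29.19.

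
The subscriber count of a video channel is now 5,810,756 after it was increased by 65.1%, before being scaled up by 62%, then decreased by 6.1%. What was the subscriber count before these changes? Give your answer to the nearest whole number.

2,313,689

Undoing the 6.1% decrease: 5,810,756 ÷ 0.939 ≈ 6188238.551651.
Undoing the 62% increase: 6188238.551651 ÷ 1.62 ≈ 3819900.340525.
Undoing the 65.1% increase: 3819900.340525 ÷ 1.651 ≈ 2,313,689.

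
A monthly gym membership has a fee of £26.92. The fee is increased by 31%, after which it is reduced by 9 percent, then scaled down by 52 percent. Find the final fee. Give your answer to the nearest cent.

After the 31% increase: £26.92 × 1.31 = £35.2652.
9% decrease: £35.2652 × 0.91 = £32.091332.
Apply the 52% decrease: £32.091332 × 0.48 = £15.40383936 ≈ £15.40.

£15.40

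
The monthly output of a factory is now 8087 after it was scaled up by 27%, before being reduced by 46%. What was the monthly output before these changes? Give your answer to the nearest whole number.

11792

The overall multiplier applied was 1.27 × 0.54 = 0.6858.
So the original monthly output was 8087 ÷ 0.6858 ≈ 11792.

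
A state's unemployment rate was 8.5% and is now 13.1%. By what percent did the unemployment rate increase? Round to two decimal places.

54.12%

The change is 13.1 − 8.5 = 4.6 percentage points.
Relative to the original 8.5%, that is 4.6 ÷ 8.5 ≈ 54.12%.
So the unemployment rate rose by 54.12%.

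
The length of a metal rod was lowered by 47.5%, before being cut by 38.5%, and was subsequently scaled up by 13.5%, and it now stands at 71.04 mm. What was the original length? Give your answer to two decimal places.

Undoing the 13.5% increase: 71.04 ÷ 1.135 ≈ 62.590308.
Undoing the 38.5% decrease: 62.590308 ÷ 0.615 ≈ 101.772859.
Undoing the 47.5% decrease: 101.772859 ÷ 0.525 ≈ 193.85 mm.

193.85 mm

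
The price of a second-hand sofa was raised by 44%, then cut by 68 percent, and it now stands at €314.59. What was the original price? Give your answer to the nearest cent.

€682.70

The overall multiplier applied was 1.44 × 0.32 = 0.4608.
So the original price was €314.59 ÷ 0.4608 ≈ €682.70.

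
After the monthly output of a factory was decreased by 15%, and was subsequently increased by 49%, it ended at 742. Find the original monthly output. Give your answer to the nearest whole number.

586

The overall multiplier applied was 0.85 × 1.49 = 1.2665.
So the original monthly output was 742 ÷ 1.2665 ≈ 586.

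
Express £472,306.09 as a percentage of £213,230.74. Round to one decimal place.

221.5%

£472,306.09 ÷ £213,230.74 ≈ 221.5%.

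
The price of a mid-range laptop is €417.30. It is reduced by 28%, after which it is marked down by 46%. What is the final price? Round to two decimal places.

Apply the 28% decrease: €417.30 × 0.72 = €300.456.
After the 46% decrease: €300.456 × 0.54 = €162.24624 ≈ €162.25.

€162.25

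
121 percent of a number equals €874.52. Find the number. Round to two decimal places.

€722.74

€874.52 ÷ 1.21 ≈ €722.74.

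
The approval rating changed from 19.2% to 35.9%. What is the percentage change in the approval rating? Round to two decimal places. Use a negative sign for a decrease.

The change is 35.9 − 19.2 = 16.7 percentage points.
Relative to the original 19.2%, that is 16.7 ÷ 19.2 ≈ 86.98%.

86.98%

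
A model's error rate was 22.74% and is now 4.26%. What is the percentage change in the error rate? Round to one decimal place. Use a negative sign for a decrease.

-81.3%

The change is 4.26 − 22.74 = -18.48 percentage points.
Relative to the original 22.74%, that is -18.48 ÷ 22.74 ≈ -81.3%.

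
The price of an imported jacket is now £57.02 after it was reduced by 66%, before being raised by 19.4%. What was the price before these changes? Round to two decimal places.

The overall multiplier applied was 0.34 × 1.194 = 0.40596.
So the original price was £57.02 ÷ 0.40596 ≈ £140.46.

£140.46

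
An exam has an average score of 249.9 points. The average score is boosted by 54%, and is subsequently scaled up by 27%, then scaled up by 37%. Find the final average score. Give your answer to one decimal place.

Apply the 54% increase: 249.9 × 1.54 = 384.846.
Apply the 27% increase: 384.846 × 1.27 = 488.75442.
Apply the 37% increase: 488.75442 × 1.37 = 669.5935554 ≈ 669.6.

669.6 points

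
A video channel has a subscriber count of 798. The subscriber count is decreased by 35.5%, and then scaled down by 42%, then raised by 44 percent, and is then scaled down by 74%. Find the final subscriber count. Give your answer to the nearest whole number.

112

Each change multiplies by a factor: 0.645 × 0.58 × 1.44 × 0.26 = 0.14006304.
798 × 0.14006304 = 111.77030592 ≈ 112.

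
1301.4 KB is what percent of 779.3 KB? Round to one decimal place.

167.0%

1301.4 KB ÷ 779.3 KB ≈ 167.0%.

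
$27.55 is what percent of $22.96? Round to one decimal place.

$27.55 ÷ $22.96 ≈ 120.0%.

120.0%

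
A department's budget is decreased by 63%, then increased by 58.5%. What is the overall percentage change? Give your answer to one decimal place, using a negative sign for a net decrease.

The combined multiplier is 0.37 × 1.585 = 0.58645.
That corresponds to a decrease of 41.4%.

-41.4%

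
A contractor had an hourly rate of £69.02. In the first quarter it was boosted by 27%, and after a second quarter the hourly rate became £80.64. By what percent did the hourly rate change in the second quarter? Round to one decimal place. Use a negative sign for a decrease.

After the first quarter: £69.02 × 1.27 = £87.6554.
Second-quarter multiplier: £80.64 ÷ £87.6554 ≈ 0.91997.
That is a change of -8.0%.

-8.0%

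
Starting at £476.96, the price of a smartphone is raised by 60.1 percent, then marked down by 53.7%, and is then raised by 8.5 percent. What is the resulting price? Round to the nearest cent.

£383.60

Each change multiplies by a factor: 1.601 × 0.463 × 1.085 = 0.804270355.
£476.96 × 0.804270355 = £383.6047885208 ≈ £383.60.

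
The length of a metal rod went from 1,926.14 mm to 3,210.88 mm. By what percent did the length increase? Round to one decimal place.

Change: 3,210.88 − 1,926.14 = 1,284.74.
Relative to the original: 1,284.74 ÷ 1,926.14 ≈ 66.7%.
So the length increased by 66.7%.

66.7%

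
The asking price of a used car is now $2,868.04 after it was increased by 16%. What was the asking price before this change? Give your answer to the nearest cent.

The overall multiplier applied was 1.16.
So the original asking price was $2,868.04 ÷ 1.16 ≈ $2,472.45.

$2,472.45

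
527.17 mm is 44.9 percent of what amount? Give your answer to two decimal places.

1,174.10 mm

527.17 mm ÷ 0.449 ≈ 1,174.10 mm.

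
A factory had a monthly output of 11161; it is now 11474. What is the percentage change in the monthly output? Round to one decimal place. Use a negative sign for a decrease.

Change: 11474 − 11161 = 313.
Relative to the original: 313 ÷ 11161 ≈ 2.8%.

2.8%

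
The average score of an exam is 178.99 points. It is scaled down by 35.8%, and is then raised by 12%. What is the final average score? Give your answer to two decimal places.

Each change multiplies by a factor: 0.642 × 1.12 = 0.71904.
178.99 × 0.71904 = 128.7009696 ≈ 128.70.

128.70 points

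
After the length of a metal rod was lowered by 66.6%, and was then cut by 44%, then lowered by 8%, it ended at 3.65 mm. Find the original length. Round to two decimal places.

Undoing the 8% decrease: 3.65 ÷ 0.92 ≈ 3.967391.
Undoing the 44% decrease: 3.967391 ÷ 0.56 ≈ 7.084627.
Undoing the 66.6% decrease: 7.084627 ÷ 0.334 ≈ 21.21 mm.

21.21 mm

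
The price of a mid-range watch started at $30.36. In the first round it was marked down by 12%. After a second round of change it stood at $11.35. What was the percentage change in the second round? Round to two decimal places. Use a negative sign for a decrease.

-57.52%

After the first round: $30.36 × 0.88 = $26.7168.
Second-round multiplier: $11.35 ÷ $26.7168 ≈ 0.424826.
That is a change of -57.52%.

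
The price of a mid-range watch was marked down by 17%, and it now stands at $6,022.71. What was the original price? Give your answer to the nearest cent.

$7,256.28

The overall multiplier applied was 0.83.
So the original price was $6,022.71 ÷ 0.83 ≈ $7,256.28.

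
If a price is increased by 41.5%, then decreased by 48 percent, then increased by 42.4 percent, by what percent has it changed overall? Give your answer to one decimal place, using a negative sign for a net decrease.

4.8%

A 41.5% increase multiplies by 1.415.
Then a 48% decrease: 1.415 × 0.52 = 0.7358.
Then a 42.4% increase: 0.7358 × 1.424 = 1.0477792.
Overall factor 1.0477792, i.e. 4.8%.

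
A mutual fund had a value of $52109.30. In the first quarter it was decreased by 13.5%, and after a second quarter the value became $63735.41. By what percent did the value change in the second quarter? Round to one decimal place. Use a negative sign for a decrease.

41.4%

After the first quarter: $52109.30 × 0.865 = $45074.5445.
Second-quarter multiplier: $63735.41 ÷ $45074.5445 ≈ 1.414.
That is a change of 41.4%.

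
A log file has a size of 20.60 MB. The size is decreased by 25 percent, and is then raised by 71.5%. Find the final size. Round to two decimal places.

After the 25% decrease: 20.60 × 0.75 = 15.45.
After the 71.5% increase: 15.45 × 1.715 = 26.49675 ≈ 26.50.

26.50 MB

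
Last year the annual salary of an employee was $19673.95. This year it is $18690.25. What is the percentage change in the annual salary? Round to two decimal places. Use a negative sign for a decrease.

Change: $18690.25 − $19673.95 = -$983.70.
Relative to the original: -$983.70 ÷ $19673.95 ≈ -5.00%.

-5.00%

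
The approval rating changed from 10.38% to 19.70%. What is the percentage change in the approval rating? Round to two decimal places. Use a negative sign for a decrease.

The change is 19.70 − 10.38 = 9.32 percentage points.
Relative to the original 10.38%, that is 9.32 ÷ 10.38 ≈ 89.79%.

89.79%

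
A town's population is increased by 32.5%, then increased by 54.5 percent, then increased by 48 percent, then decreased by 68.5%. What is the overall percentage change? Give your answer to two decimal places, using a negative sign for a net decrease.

A 32.5% increase multiplies by 1.325.
Then a 54.5% increase: 1.325 × 1.545 = 2.047125.
Then a 48% increase: 2.047125 × 1.48 = 3.029745.
Then a 68.5% decrease: 3.029745 × 0.315 = 0.954369675.
Overall factor 0.954369675, i.e. -4.56%.

-4.56%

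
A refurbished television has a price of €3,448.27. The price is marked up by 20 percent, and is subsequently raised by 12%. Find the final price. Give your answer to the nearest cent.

€4,634.47

Each change multiplies by a factor: 1.2 × 1.12 = 1.344.
€3,448.27 × 1.344 = €4634.47488 ≈ €4,634.47.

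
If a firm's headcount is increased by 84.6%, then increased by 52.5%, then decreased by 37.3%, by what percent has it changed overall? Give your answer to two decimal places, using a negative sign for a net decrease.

The combined multiplier is 1.846 × 1.525 × 0.627 = 1.76509905.
That corresponds to an increase of 76.51%.

76.51%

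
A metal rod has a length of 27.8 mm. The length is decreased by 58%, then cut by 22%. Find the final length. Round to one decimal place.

9.1 mm

58% decrease: 27.8 × 0.42 = 11.676.
Apply the 22% decrease: 11.676 × 0.78 = 9.10728 ≈ 9.1.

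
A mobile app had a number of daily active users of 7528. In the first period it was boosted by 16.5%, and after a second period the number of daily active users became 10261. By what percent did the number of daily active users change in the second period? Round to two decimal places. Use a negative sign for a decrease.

17.00%

After the first period: 7528 × 1.165 = 8770.12.
Second-period multiplier: 10261 ÷ 8770.12 ≈ 1.169995.
That is a change of 17.00%.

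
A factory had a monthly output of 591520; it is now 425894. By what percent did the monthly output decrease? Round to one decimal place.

Change: 425894 − 591520 = -165626.
Relative to the original: -165626 ÷ 591520 ≈ -28.0%.
So the monthly output decreased by 28.0%.

28.0%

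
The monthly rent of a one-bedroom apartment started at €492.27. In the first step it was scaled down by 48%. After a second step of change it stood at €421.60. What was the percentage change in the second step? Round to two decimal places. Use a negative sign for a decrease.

64.70%

After the first step: €492.27 × 0.52 = €255.9804.
Second-step multiplier: €421.60 ÷ €255.9804 ≈ 1.647001.
That is a change of 64.70%.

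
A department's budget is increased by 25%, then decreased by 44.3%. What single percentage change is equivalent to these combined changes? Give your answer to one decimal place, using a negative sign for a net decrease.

-30.4%

A 25% increase multiplies by 1.25.
Then a 44.3% decrease: 1.25 × 0.557 = 0.69625.
Overall factor 0.69625, i.e. -30.4%.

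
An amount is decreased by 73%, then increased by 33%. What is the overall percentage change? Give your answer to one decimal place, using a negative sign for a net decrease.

-64.1%

A 73% decrease multiplies by 0.27.
Then a 33% increase: 0.27 × 1.33 = 0.3591.
Overall factor 0.3591, i.e. -64.1%.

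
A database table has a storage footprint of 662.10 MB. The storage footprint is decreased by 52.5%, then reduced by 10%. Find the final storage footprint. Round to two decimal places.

Each change multiplies by a factor: 0.475 × 0.9 = 0.4275.
662.10 × 0.4275 = 283.04775 ≈ 283.05.

283.05 MB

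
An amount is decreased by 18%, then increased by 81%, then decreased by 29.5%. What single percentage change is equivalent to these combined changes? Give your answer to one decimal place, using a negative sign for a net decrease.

The combined multiplier is 0.82 × 1.81 × 0.705 = 1.046361.
That corresponds to an increase of 4.6%.

4.6%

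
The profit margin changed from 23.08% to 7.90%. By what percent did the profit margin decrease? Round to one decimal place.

65.8%

The change is 7.90 − 23.08 = -15.18 percentage points.
Relative to the original 23.08%, that is -15.18 ÷ 23.08 ≈ -65.8%.
So the profit margin fell by 65.8%.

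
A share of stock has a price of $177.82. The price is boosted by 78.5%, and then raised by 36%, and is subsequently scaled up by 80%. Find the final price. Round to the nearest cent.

78.5% increase: $177.82 × 1.785 = $317.4087.
After the 36% increase: $317.4087 × 1.36 = $431.675832.
Apply the 80% increase: $431.675832 × 1.8 = $777.0164976 ≈ $777.02.

$777.02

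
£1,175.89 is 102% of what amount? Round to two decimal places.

£1,175.89 ÷ 1.02 ≈ £1,152.83.

£1,152.83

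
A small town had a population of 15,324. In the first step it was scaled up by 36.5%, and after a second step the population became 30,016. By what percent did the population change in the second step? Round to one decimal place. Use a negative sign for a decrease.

43.5%

After the first step: 15,324 × 1.365 = 20917.26.
Second-step multiplier: 30,016 ÷ 20917.26 ≈ 1.43499.
That is a change of 43.5%.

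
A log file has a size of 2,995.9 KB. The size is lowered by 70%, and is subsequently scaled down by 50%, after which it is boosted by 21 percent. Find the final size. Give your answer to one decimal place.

Each change multiplies by a factor: 0.3 × 0.5 × 1.21 = 0.1815.
2,995.9 × 0.1815 = 543.75585 ≈ 543.8.

543.8 KB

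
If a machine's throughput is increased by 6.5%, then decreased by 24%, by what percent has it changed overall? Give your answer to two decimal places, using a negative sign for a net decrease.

-19.06%

The combined multiplier is 1.065 × 0.76 = 0.8094.
That corresponds to a decrease of 19.06%.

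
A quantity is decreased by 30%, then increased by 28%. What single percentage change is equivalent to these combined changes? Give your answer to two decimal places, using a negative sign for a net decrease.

-10.40%

A 30% decrease multiplies by 0.7.
Then a 28% increase: 0.7 × 1.28 = 0.896.
Overall factor 0.896, i.e. -10.40%.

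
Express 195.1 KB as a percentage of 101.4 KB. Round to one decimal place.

192.4%

195.1 KB ÷ 101.4 KB ≈ 192.4%.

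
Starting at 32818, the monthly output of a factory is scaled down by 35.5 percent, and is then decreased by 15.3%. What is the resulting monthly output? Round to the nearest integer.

Apply the 35.5% decrease: 32818 × 0.645 = 21167.61.
Apply the 15.3% decrease: 21167.61 × 0.847 = 17928.96567 ≈ 17929.

17929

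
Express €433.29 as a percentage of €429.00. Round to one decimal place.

101.0%

€433.29 ÷ €429.00 = 101.0%.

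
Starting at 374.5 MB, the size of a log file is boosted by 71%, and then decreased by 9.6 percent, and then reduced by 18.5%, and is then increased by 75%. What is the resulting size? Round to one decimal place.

Each change multiplies by a factor: 1.71 × 0.904 × 0.815 × 1.75 = 2.2047543.
374.5 × 2.2047543 = 825.68048535 ≈ 825.7.

825.7 MB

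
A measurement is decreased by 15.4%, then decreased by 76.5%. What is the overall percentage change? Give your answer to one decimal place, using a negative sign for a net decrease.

A 15.4% decrease multiplies by 0.846.
Then a 76.5% decrease: 0.846 × 0.235 = 0.19881.
Overall factor 0.19881, i.e. -80.1%.

-80.1%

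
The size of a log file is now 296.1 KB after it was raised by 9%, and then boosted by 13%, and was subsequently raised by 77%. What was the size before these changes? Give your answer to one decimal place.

Undoing the 77% increase: 296.1 ÷ 1.77 ≈ 167.288136.
Undoing the 13% increase: 167.288136 ÷ 1.13 ≈ 148.042598.
Undoing the 9% increase: 148.042598 ÷ 1.09 ≈ 135.8 KB.

135.8 KB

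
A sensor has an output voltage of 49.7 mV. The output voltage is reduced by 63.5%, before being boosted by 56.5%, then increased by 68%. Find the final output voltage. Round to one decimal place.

63.5% decrease: 49.7 × 0.365 = 18.1405.
56.5% increase: 18.1405 × 1.565 = 28.3898825.
68% increase: 28.3898825 × 1.68 = 47.6950026 ≈ 47.7.

47.7 mV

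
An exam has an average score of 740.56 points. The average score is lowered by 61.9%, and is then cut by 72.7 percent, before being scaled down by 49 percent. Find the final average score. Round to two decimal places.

61.9% decrease: 740.56 × 0.381 = 282.15336.
Apply the 72.7% decrease: 282.15336 × 0.273 = 77.02786728.
49% decrease: 77.02786728 × 0.51 = 39.2842123128 ≈ 39.28.

39.28 points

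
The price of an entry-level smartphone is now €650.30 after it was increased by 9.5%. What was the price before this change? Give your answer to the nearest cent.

€593.88

The overall multiplier applied was 1.095.
So the original price was €650.30 ÷ 1.095 ≈ €593.88.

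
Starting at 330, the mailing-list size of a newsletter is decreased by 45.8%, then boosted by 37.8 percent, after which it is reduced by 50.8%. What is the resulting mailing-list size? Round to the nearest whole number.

Apply the 45.8% decrease: 330 × 0.542 = 178.86.
37.8% increase: 178.86 × 1.378 = 246.46908.
After the 50.8% decrease: 246.46908 × 0.492 = 121.26278736 ≈ 121.

121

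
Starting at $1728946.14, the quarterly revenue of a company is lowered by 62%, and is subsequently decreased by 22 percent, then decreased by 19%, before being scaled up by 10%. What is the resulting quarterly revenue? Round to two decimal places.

$456601.54

Apply the 62% decrease: $1728946.14 × 0.38 = $656999.5332.
After the 22% decrease: $656999.5332 × 0.78 = $512459.635896.
Apply the 19% decrease: $512459.635896 × 0.81 = $415092.30507576.
After the 10% increase: $415092.30507576 × 1.1 = $456601.535583336 ≈ $456601.54.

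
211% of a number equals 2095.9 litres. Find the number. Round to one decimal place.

2095.9 litres ÷ 2.11 ≈ 993.3 litres.

993.3 litres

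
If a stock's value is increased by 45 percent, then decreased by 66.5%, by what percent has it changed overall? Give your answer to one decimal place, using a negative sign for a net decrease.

-51.4%

A 45% increase multiplies by 1.45.
Then a 66.5% decrease: 1.45 × 0.335 = 0.48575.
Overall factor 0.48575, i.e. -51.4%.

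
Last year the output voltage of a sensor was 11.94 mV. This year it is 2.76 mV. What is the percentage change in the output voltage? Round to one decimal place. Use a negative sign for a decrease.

-76.9%

Change: 2.76 − 11.94 = -9.18.
Relative to the original: -9.18 ÷ 11.94 ≈ -76.9%.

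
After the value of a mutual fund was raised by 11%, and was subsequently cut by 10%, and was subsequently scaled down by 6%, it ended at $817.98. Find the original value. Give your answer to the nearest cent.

$871.06

Undoing the 6% decrease: $817.98 ÷ 0.94 ≈ $870.191489.
Undoing the 10% decrease: $870.191489 ÷ 0.9 ≈ $966.879432.
Undoing the 11% increase: $966.879432 ÷ 1.11 ≈ $871.06.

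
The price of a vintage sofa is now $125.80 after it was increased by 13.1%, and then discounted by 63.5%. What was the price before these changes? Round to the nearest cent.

Undoing the 63.5% decrease: $125.80 ÷ 0.365 ≈ $344.657534.
Undoing the 13.1% increase: $344.657534 ÷ 1.131 ≈ $304.74.

$304.74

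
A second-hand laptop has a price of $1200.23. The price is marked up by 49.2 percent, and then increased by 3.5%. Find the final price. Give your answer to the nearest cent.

After the 49.2% increase: $1200.23 × 1.492 = $1790.74316.
After the 3.5% increase: $1790.74316 × 1.035 = $1853.4191706 ≈ $1853.42.

$1853.42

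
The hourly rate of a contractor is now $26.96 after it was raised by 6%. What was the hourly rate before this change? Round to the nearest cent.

$25.43

The overall multiplier applied was 1.06.
So the original hourly rate was $26.96 ÷ 1.06 ≈ $25.43.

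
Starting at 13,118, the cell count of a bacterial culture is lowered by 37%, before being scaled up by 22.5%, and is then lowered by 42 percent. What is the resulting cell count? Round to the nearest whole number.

37% decrease: 13,118 × 0.63 = 8264.34.
Apply the 22.5% increase: 8264.34 × 1.225 = 10123.8165.
42% decrease: 10123.8165 × 0.58 = 5871.81357 ≈ 5,872.

5,872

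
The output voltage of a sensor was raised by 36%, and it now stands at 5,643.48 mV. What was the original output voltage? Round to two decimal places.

The overall multiplier applied was 1.36.
So the original output voltage was 5,643.48 ÷ 1.36 ≈ 4,149.62 mV.

4,149.62 mV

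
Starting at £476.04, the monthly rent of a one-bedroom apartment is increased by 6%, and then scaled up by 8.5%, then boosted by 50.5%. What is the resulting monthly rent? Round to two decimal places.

Each change multiplies by a factor: 1.06 × 1.085 × 1.505 = 1.7309005.
£476.04 × 1.7309005 = £823.97787402 ≈ £823.98.

£823.98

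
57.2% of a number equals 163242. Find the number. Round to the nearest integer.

163242 ÷ 0.572 ≈ 285388.

285388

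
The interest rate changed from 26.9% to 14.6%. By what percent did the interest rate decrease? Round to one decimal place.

The change is 14.6 − 26.9 = -12.3 percentage points.
Relative to the original 26.9%, that is -12.3 ÷ 26.9 ≈ -45.7%.
So the interest rate fell by 45.7%.

45.7%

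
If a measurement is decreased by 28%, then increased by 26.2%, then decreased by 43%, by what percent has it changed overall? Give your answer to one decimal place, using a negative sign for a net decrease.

The combined multiplier is 0.72 × 1.262 × 0.57 = 0.5179248.
That corresponds to a decrease of 48.2%.

-48.2%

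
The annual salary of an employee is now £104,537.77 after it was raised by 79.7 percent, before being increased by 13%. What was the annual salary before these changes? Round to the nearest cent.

£51,480.97

Undoing the 13% increase: £104,537.77 ÷ 1.13 ≈ £92511.300885.
Undoing the 79.7% increase: £92511.300885 ÷ 1.797 ≈ £51,480.97.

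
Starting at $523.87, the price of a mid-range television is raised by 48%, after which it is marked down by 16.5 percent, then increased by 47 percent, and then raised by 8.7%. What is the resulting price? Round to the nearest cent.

Each change multiplies by a factor: 1.48 × 0.835 × 1.47 × 1.087 = 1.974672462.
$523.87 × 1.974672462 = $1034.47166266794 ≈ $1034.47.

$1034.47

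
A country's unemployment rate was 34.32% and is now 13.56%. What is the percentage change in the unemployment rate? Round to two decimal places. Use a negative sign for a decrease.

-60.49%

The change is 13.56 − 34.32 = -20.76 percentage points.
Relative to the original 34.32%, that is -20.76 ÷ 34.32 ≈ -60.49%.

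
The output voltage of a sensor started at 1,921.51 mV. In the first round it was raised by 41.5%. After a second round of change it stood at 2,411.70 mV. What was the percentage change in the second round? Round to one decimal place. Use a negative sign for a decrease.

After the first round: 1,921.51 × 1.415 = 2718.93665.
Second-round multiplier: 2,411.70 ÷ 2718.93665 ≈ 0.887.
That is a change of -11.3%.

-11.3%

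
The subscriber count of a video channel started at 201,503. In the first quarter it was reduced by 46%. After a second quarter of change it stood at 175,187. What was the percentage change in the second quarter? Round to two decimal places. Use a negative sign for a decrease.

61.00%

After the first quarter: 201,503 × 0.54 = 108811.62.
Second-quarter multiplier: 175,187 ÷ 108811.62 ≈ 1.610003.
That is a change of 61.00%.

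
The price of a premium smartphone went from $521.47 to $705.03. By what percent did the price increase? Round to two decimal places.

Change: $705.03 − $521.47 = $183.56.
Relative to the original: $183.56 ÷ $521.47 ≈ 35.20%.
So the price increased by 35.20%.

35.20%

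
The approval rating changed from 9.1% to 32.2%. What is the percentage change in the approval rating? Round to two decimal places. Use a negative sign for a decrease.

The change is 32.2 − 9.1 = 23.1 percentage points.
Relative to the original 9.1%, that is 23.1 ÷ 9.1 ≈ 253.85%.

253.85%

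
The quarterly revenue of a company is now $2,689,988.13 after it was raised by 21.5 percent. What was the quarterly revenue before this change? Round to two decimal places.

The overall multiplier applied was 1.215.
So the original quarterly revenue was $2,689,988.13 ÷ 1.215 = $2,213,982.00.

$2,213,982.00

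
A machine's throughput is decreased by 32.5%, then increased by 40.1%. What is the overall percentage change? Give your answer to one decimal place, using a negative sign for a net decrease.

-5.4%

The combined multiplier is 0.675 × 1.401 = 0.945675.
That corresponds to a decrease of 5.4%.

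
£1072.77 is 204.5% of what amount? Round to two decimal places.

£524.58

£1072.77 ÷ 2.045 ≈ £524.58.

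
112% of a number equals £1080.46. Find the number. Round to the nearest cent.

£1080.46 ÷ 1.12 ≈ £964.70.

£964.70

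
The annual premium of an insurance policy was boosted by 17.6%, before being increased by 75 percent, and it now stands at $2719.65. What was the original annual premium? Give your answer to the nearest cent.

$1321.50

Undoing the 75% increase: $2719.65 ÷ 1.75 ≈ $1554.085714.
Undoing the 17.6% increase: $1554.085714 ÷ 1.176 ≈ $1321.50.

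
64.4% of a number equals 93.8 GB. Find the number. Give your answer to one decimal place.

145.7 GB

93.8 GB ÷ 0.644 ≈ 145.7 GB.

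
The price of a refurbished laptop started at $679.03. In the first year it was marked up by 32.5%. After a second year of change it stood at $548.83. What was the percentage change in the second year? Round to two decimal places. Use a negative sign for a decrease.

-39.00%

After the first year: $679.03 × 1.325 = $899.71475.
Second-year multiplier: $548.83 ÷ $899.71475 ≈ 0.610004.
That is a change of -39.00%.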